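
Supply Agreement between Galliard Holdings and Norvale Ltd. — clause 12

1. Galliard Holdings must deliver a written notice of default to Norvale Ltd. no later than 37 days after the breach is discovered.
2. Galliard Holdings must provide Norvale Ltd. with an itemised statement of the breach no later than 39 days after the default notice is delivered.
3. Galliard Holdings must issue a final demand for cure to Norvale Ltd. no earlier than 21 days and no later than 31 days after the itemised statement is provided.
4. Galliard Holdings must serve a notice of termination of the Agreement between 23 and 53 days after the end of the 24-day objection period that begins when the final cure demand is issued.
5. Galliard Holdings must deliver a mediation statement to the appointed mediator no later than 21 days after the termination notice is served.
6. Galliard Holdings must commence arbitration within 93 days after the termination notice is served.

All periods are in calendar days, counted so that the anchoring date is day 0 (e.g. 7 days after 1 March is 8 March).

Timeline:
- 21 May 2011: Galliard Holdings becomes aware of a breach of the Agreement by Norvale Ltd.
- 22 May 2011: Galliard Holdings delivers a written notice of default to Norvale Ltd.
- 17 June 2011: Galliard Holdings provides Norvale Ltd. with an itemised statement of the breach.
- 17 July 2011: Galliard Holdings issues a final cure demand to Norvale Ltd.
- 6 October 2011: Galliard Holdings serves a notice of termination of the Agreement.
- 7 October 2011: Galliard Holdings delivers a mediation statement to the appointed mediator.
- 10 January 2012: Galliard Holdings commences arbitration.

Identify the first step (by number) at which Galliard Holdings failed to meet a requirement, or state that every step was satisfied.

Step 4

Step 1 — counting 37 days from 21 May 2011 (when the breach is discovered) gives a deadline of 27 June 2011; done 22 May 2011 — timely.
Step 2 — counting 39 days from 22 May 2011 (when the default notice is delivered) gives a deadline of 30 June 2011; completed 17 June 2011, before the deadline.
Step 3 — 21 and 31 days from 17 June 2011 (when the itemised statement is provided) are 8 July 2011 and 18 July 2011 respectively; 17 July 2011 falls inside that range.
Step 4 — 23 and 53 days from 10 August 2011 (end of the 24-day objection period, which began when the final cure demand is issued on 17 July 2011) are 2 September 2011 and 2 October 2011 respectively; 6 October 2011 is 4 days past the end of the window.
Later steps need not be reached.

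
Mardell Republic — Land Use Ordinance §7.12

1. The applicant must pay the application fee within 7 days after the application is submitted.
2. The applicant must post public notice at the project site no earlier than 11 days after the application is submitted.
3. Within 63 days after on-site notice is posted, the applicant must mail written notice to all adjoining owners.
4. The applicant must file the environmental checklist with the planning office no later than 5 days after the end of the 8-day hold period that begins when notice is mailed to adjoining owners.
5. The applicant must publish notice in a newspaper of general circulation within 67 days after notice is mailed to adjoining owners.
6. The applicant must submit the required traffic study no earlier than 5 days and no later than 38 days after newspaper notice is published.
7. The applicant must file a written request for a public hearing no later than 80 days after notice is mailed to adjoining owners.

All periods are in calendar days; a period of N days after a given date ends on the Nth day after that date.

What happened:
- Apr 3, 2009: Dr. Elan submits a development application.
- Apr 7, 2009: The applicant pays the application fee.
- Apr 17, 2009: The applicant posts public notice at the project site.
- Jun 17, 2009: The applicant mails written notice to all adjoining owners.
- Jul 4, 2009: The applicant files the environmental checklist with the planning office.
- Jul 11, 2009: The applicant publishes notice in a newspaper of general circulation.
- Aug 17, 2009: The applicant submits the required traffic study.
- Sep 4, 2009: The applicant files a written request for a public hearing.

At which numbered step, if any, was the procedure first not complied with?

Step 4

Step 1: 7 days after Apr 3, 2009 (when the application is submitted) is Apr 10, 2009; Apr 7, 2009 is within that limit.
Step 2: the earliest permitted date is 11 days after Apr 3, 2009 (when the application is submitted), i.e. Apr 14, 2009; Apr 17, 2009 is on or after that date.
Step 3: 63 days after Apr 17, 2009 (when on-site notice is posted) is Jun 19, 2009; completed Jun 17, 2009, before the deadline.
Step 4: 5 days after Jun 25, 2009 (end of the 8-day hold period, which began when notice is mailed to adjoining owners on Jun 17, 2009) is Jun 30, 2009; not done until Jul 4, 2009, 4 days after the deadline.
The analysis stops there.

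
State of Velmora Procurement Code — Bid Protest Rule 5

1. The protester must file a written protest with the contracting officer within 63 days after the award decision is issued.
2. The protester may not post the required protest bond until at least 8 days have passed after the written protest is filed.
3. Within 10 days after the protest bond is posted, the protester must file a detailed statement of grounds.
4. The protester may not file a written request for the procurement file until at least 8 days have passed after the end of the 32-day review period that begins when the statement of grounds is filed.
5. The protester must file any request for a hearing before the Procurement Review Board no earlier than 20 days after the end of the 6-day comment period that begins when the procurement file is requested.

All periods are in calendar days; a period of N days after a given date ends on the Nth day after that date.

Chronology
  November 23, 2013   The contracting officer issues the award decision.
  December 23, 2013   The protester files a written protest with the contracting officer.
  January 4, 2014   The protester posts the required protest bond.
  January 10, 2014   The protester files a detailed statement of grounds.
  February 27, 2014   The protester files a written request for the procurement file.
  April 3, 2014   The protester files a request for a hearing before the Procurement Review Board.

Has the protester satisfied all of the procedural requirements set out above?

Step 1: 63 days after November 23, 2013 (when the award decision is issued) is January 25, 2014; completed December 23, 2013, before the deadline.
Step 2: the earliest permitted date is 8 days after December 23, 2013 (when the written protest is filed), i.e. December 31, 2013; January 4, 2014 is on or after that date.
Step 3: 10 days after January 4, 2014 (when the protest bond is posted) is January 14, 2014; done January 10, 2014 — timely.
Step 4: the earliest permitted date is 8 days after February 11, 2014 (end of the 32-day review period, which began when the statement of grounds is filed on January 10, 2014), i.e. February 19, 2014; done February 27, 2014 — permitted.
Step 5: the earliest permitted date is 20 days after March 5, 2014 (end of the 6-day comment period, which began when the procurement file is requested on February 27, 2014), i.e. March 25, 2014; April 3, 2014 is on or after that date.

Yes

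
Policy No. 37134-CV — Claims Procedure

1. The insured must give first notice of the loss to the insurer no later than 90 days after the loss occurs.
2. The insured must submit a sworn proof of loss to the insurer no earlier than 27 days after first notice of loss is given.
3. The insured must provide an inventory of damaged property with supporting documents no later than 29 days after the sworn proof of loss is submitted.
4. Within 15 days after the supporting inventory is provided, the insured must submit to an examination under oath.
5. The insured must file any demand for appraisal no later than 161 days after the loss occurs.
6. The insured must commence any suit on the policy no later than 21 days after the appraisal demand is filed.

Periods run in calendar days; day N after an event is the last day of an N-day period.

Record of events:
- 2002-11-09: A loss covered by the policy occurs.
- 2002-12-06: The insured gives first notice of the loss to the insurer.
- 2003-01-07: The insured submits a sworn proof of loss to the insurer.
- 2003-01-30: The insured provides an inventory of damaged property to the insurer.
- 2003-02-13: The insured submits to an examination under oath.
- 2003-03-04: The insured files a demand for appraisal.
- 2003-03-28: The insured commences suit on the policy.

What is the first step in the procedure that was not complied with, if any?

Step 1: 90 days after 2002-11-09 (when the loss occurs) is 2003-02-07; 2002-12-06 is within that limit.
Step 2: the earliest permitted date is 27 days after 2002-12-06 (when first notice of loss is given), i.e. 2003-01-02; done 2003-01-07, after the minimum wait.
Step 3: 29 days after 2003-01-07 (when the sworn proof of loss is submitted) is 2003-02-05; completed 2003-01-30, before the deadline.
Step 4: 15 days after 2003-01-30 (when the supporting inventory is provided) is 2003-02-14; completed 2003-02-13, before the deadline.
Step 5: 161 days after 2002-11-09 (when the loss occurs) is 2003-04-19; 2003-03-04 is within that limit.
Step 6: 21 days after 2003-03-04 (when the appraisal demand is filed) is 2003-03-25; 2003-03-28 misses that deadline by 3 days.
No need to go further; step 6 was not satisfied.

Step 6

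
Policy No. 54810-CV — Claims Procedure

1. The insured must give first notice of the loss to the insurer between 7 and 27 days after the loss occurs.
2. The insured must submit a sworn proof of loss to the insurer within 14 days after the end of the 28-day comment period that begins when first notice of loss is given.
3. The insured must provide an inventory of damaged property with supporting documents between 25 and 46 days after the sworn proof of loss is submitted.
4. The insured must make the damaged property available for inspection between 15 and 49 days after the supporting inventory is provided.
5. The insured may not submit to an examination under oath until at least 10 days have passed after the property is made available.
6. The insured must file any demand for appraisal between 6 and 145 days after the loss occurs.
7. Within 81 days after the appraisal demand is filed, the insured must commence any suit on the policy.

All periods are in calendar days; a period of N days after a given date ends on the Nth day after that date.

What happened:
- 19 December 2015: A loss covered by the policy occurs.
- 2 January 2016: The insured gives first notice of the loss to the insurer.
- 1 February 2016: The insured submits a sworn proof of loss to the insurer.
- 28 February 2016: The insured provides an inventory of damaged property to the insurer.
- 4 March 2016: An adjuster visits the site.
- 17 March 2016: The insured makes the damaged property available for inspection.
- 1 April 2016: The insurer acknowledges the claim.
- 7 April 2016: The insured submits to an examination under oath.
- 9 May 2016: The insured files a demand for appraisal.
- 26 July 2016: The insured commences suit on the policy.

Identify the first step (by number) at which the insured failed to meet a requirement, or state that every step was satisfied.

(1) the permitted window runs from 19 December 2015 + 7 = 26 December 2015 to 19 December 2015 + 27 = 15 January 2016; done 2 January 2016 — within the window.
(2) due by 30 January 2016 + 14 days = 13 February 2016; done 1 February 2016 — timely.
(3) the permitted window runs from 1 February 2016 + 25 = 26 February 2016 to 1 February 2016 + 46 = 18 March 2016; done 28 February 2016, which is between those dates.
(4) the permitted window runs from 28 February 2016 + 15 = 14 March 2016 to 28 February 2016 + 49 = 17 April 2016; done 17 March 2016, which is between those dates.
(5) permitted from 17 March 2016 + 10 days = 27 March 2016 onward; done 7 April 2016 — permitted.
(6) the permitted window runs from 19 December 2015 + 6 = 25 December 2015 to 19 December 2015 + 145 = 12 May 2016; 9 May 2016 falls inside that range.
(7) due by 9 May 2016 + 81 days = 29 July 2016; completed 26 July 2016, before the deadline.

None — every step was satisfied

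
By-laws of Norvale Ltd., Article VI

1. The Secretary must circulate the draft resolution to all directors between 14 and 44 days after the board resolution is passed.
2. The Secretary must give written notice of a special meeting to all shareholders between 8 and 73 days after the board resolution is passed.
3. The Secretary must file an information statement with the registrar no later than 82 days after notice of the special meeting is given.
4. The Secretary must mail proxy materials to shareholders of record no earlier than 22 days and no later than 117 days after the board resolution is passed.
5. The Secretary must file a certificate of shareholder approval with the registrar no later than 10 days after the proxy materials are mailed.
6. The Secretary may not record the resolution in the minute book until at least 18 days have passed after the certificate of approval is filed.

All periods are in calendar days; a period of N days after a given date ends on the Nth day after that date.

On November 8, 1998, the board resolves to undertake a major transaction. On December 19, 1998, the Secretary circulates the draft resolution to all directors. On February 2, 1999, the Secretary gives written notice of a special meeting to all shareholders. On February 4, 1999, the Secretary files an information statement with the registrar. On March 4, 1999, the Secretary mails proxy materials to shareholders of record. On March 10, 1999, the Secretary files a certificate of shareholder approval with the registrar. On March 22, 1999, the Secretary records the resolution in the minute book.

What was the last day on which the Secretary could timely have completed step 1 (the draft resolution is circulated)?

December 22, 1998

Step 1 runs from November 8, 1998, when the board resolution is passed. The window is 14–44 days after November 8, 1998; it closes on December 22, 1998.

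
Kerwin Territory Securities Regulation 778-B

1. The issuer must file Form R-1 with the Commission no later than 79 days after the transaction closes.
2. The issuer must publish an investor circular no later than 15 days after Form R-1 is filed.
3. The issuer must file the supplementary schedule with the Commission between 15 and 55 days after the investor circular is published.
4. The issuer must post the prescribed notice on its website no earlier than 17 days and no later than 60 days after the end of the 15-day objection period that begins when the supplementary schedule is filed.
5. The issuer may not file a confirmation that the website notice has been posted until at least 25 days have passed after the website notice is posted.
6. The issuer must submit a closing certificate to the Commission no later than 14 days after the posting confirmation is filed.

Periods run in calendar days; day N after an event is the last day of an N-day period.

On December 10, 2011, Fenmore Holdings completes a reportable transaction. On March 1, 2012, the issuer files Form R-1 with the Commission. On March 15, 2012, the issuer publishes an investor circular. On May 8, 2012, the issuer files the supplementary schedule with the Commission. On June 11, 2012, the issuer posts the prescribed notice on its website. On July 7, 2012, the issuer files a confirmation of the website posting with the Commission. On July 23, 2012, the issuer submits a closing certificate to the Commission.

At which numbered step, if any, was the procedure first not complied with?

Step 1: 79 days after December 10, 2011 (when the transaction closes) is February 27, 2012; not done until March 1, 2012, 3 days after the deadline.
The analysis stops there.

Step 1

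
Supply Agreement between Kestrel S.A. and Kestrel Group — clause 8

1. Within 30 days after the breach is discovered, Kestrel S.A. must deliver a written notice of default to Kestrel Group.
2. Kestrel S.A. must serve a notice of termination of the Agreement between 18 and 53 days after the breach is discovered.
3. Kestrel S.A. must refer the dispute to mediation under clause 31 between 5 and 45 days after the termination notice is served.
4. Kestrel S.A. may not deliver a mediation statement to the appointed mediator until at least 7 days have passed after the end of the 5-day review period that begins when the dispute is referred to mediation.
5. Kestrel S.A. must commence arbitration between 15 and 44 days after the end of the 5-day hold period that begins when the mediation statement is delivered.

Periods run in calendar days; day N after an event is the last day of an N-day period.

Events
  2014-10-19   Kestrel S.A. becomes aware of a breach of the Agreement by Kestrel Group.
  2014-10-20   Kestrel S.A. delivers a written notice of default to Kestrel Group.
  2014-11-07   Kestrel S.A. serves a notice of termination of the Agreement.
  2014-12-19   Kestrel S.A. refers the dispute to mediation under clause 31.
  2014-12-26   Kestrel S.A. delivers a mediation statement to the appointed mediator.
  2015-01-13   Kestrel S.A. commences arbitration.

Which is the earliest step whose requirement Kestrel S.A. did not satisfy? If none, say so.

Step 1: 30 days after 2014-10-19 (when the breach is discovered) is 2014-11-18; completed 2014-10-20, before the deadline.
Step 2: the window is 18–53 days after 2014-10-19 (when the breach is discovered), so 2014-11-06 through 2014-12-11; done 2014-11-07 — within the window.
Step 3: the window is 5–45 days after 2014-11-07 (when the termination notice is served), so 2014-11-12 through 2014-12-22; done 2014-12-19, which is between those dates.
Step 4: the earliest permitted date is 7 days after 2014-12-24 (end of the 5-day review period, which began when the dispute is referred to mediation on 2014-12-19), i.e. 2014-12-31; acted on 2014-12-26, 5 days prematurely.

Step 4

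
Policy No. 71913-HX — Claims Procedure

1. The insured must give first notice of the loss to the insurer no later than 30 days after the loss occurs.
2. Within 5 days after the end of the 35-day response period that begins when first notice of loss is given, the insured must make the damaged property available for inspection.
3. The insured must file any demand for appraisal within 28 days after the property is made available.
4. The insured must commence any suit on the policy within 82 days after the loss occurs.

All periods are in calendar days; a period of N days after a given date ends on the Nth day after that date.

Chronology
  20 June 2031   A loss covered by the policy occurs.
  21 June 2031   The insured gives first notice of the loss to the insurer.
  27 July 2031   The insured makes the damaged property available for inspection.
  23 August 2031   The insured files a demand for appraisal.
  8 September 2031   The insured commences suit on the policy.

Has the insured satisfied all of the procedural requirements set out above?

Yes

Step 1: 30 days after 20 June 2031 (when the loss occurs) is 20 July 2031; 21 June 2031 is within that limit.
Step 2: 5 days after 26 July 2031 (end of the 35-day response period, which began when first notice of loss is given on 21 June 2031) is 31 July 2031; 27 July 2031 is within that limit.
Step 3: 28 days after 27 July 2031 (when the property is made available) is 24 August 2031; completed 23 August 2031, before the deadline.
Step 4: 82 days after 20 June 2031 (when the loss occurs) is 10 September 2031; done 8 September 2031 — timely.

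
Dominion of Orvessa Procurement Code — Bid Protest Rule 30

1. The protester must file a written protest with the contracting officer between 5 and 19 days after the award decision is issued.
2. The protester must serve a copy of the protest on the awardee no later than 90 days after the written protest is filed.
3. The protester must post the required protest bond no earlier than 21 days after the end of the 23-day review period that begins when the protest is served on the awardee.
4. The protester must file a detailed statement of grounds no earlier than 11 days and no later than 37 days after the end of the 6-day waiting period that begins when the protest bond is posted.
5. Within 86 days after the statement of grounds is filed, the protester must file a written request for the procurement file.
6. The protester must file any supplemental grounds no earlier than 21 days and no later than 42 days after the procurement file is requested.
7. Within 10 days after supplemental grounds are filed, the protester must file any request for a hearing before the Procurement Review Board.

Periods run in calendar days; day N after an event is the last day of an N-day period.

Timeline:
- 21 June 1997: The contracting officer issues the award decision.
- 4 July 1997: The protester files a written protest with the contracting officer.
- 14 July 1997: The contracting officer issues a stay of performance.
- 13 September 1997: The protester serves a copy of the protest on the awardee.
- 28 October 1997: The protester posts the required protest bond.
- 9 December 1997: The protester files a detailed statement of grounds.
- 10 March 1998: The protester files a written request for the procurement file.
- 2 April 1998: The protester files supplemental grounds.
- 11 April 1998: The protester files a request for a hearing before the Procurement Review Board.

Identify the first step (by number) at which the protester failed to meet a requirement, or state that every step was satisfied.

Step 5

Step 1 — 5 and 19 days from 21 June 1997 (when the award decision is issued) are 26 June 1997 and 10 July 1997 respectively; 4 July 1997 falls inside that range.
Step 2 — counting 90 days from 4 July 1997 (when the written protest is filed) gives a deadline of 2 October 1997; completed 13 September 1997, before the deadline.
Step 3 — must wait 21 days from 6 October 1997 (end of the 23-day review period, which began when the protest is served on the awardee on 13 September 1997), so not before 27 October 1997; done 28 October 1997, after the minimum wait.
Step 4 — 11 and 37 days from 3 November 1997 (end of the 6-day waiting period, which began when the protest bond is posted on 28 October 1997) are 14 November 1997 and 10 December 1997 respectively; done 9 December 1997 — within the window.
Step 5 — counting 86 days from 9 December 1997 (when the statement of grounds is filed) gives a deadline of 5 March 1998; 10 March 1998 misses that deadline by 5 days.
The analysis stops there.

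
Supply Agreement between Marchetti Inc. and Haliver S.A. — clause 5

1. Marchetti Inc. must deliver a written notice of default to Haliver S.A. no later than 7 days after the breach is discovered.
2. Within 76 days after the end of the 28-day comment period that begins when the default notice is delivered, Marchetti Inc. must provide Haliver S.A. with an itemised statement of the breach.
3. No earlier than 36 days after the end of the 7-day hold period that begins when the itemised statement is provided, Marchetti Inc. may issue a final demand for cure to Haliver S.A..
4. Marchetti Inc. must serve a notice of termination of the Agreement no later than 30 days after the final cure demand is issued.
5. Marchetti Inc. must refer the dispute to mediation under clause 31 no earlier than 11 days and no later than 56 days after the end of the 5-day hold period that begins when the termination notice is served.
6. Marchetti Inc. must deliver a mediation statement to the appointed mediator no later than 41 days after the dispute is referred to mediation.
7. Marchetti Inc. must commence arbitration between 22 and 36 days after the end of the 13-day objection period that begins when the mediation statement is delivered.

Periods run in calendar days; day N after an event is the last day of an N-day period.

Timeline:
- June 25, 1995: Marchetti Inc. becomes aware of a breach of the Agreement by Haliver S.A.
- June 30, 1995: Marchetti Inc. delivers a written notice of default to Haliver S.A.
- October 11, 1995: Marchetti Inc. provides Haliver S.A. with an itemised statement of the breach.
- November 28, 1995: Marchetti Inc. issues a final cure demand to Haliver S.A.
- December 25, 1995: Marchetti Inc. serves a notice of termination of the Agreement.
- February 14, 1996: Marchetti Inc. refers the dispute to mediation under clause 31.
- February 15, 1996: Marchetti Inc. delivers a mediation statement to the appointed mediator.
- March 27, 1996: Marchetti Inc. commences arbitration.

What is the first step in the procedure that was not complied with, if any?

Step 1: 7 days after June 25, 1995 (when the breach is discovered) is July 2, 1995; done June 30, 1995 — timely.
Step 2: 76 days after July 28, 1995 (end of the 28-day comment period, which began when the default notice is delivered on June 30, 1995) is October 12, 1995; completed October 11, 1995, before the deadline.
Step 3: the earliest permitted date is 36 days after October 18, 1995 (end of the 7-day hold period, which began when the itemised statement is provided on October 11, 1995), i.e. November 23, 1995; done November 28, 1995, after the minimum wait.
Step 4: 30 days after November 28, 1995 (when the final cure demand is issued) is December 28, 1995; done December 25, 1995 — timely.
Step 5: the window is 11–56 days after December 30, 1995 (end of the 5-day hold period, which began when the termination notice is served on December 25, 1995), so January 10, 1996 through February 24, 1996; done February 14, 1996 — within the window.
Step 6: 41 days after February 14, 1996 (when the dispute is referred to mediation) is March 26, 1996; completed February 15, 1996, before the deadline.
Step 7: the window is 22–36 days after February 28, 1996 (end of the 13-day objection period, which began when the mediation statement is delivered on February 15, 1996), so March 21, 1996 through April 4, 1996; done March 27, 1996, which is between those dates.

None — every step was satisfied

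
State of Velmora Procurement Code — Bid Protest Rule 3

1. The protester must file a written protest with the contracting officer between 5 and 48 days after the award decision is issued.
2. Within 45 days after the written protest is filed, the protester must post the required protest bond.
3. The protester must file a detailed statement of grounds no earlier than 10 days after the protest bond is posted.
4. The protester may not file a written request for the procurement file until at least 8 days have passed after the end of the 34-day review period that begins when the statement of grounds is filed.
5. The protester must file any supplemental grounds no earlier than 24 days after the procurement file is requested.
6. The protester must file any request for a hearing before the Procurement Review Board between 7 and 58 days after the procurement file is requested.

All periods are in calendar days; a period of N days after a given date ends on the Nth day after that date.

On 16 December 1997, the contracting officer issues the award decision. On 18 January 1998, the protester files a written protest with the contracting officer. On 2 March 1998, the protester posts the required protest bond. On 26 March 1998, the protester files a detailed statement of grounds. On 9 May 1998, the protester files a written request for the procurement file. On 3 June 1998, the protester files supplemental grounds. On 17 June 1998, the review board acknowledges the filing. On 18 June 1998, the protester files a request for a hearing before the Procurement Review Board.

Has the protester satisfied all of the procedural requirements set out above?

(1) the permitted window runs from 16 December 1997 + 5 = 21 December 1997 to 16 December 1997 + 48 = 2 February 1998; 18 January 1998 falls inside that range.
(2) due by 18 January 1998 + 45 days = 4 March 1998; 2 March 1998 is within that limit.
(3) permitted from 2 March 1998 + 10 days = 12 March 1998 onward; done 26 March 1998 — permitted.
(4) permitted from 29 April 1998 + 8 days = 7 May 1998 onward; 9 May 1998 is on or after that date.
(5) permitted from 9 May 1998 + 24 days = 2 June 1998 onward; done 3 June 1998, after the minimum wait.
(6) the permitted window runs from 9 May 1998 + 7 = 16 May 1998 to 9 May 1998 + 58 = 6 July 1998; done 18 June 1998 — within the window.

Yes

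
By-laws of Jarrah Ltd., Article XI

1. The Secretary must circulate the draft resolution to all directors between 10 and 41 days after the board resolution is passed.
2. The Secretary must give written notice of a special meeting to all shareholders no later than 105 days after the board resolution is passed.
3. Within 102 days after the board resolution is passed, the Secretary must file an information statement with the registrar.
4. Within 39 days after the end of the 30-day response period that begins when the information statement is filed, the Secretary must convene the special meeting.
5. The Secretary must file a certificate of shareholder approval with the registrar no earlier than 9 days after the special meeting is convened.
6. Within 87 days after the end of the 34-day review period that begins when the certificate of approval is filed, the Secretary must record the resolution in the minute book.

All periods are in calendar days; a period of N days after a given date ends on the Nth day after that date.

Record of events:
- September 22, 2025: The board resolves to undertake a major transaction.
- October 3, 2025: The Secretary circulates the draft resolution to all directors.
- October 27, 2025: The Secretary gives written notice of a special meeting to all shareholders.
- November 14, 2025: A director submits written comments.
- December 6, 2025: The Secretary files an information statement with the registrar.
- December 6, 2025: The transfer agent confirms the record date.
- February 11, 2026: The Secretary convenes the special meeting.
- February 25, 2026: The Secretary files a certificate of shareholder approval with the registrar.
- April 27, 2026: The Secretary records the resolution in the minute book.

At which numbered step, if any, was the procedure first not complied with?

None — every step was satisfied

Step 1 — 10 and 41 days from September 22, 2025 (when the board resolution is passed) are October 2, 2025 and November 2, 2025 respectively; October 3, 2025 falls inside that range.
Step 2 — counting 105 days from September 22, 2025 (when the board resolution is passed) gives a deadline of January 5, 2026; completed October 27, 2025, before the deadline.
Step 3 — counting 102 days from September 22, 2025 (when the board resolution is passed) gives a deadline of January 2, 2026; completed December 6, 2025, before the deadline.
Step 4 — counting 39 days from January 5, 2026 (end of the 30-day response period, which began when the information statement is filed on December 6, 2025) gives a deadline of February 13, 2026; completed February 11, 2026, before the deadline.
Step 5 — must wait 9 days from February 11, 2026 (when the special meeting is convened), so not before February 20, 2026; done February 25, 2026 — permitted.
Step 6 — counting 87 days from March 31, 2026 (end of the 34-day review period, which began when the certificate of approval is filed on February 25, 2026) gives a deadline of June 26, 2026; completed April 27, 2026, before the deadline.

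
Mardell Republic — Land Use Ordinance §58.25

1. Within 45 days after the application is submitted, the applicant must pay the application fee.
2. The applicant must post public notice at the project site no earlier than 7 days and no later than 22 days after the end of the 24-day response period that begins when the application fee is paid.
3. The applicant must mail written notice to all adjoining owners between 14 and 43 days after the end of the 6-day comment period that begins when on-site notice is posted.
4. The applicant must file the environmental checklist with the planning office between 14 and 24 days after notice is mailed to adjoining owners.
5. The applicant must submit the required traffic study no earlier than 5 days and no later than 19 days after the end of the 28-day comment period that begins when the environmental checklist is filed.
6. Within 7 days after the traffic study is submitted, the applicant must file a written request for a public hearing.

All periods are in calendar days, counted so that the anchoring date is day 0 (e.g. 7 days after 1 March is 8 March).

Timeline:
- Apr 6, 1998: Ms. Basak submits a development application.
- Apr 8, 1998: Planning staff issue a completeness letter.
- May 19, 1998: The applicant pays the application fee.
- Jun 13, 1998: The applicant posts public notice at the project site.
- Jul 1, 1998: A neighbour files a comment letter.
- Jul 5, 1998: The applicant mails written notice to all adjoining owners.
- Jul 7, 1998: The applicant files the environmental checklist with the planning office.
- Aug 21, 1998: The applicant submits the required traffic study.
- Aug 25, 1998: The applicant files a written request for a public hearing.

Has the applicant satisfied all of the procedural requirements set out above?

Step 1 — counting 45 days from Apr 6, 1998 (when the application is submitted) gives a deadline of May 21, 1998; done May 19, 1998 — timely.
Step 2 — 7 and 22 days from Jun 12, 1998 (end of the 24-day response period, which began when the application fee is paid on May 19, 1998) are Jun 19, 1998 and Jul 4, 1998 respectively; done Jun 13, 1998 — 6 days before the window opened.
No need to go further; step 2 was not satisfied.

No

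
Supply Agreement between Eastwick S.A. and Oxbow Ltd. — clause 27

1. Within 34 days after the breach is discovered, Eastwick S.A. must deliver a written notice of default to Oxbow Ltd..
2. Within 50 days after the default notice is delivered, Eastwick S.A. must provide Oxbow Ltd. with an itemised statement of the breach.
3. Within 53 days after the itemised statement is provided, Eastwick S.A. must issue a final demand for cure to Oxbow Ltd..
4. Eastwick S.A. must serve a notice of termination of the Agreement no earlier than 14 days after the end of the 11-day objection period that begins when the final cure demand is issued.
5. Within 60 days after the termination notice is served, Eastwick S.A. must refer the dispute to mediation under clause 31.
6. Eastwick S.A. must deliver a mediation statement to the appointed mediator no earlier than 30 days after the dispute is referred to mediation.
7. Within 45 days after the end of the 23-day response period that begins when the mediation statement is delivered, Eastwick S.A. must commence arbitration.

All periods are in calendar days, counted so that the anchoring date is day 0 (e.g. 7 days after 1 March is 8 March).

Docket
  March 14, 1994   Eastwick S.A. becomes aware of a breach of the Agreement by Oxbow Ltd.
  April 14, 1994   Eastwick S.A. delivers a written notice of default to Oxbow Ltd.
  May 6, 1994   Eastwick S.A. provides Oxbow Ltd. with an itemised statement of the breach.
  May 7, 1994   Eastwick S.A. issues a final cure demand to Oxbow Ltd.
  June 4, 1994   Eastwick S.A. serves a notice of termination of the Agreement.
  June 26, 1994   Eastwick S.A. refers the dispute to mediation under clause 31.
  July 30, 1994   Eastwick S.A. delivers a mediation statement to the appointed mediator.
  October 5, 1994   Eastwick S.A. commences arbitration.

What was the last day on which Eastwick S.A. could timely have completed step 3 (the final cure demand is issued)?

Step 3 runs from May 6, 1994, when the itemised statement is provided. 53 days after May 6, 1994 is June 28, 1994.

June 28, 1994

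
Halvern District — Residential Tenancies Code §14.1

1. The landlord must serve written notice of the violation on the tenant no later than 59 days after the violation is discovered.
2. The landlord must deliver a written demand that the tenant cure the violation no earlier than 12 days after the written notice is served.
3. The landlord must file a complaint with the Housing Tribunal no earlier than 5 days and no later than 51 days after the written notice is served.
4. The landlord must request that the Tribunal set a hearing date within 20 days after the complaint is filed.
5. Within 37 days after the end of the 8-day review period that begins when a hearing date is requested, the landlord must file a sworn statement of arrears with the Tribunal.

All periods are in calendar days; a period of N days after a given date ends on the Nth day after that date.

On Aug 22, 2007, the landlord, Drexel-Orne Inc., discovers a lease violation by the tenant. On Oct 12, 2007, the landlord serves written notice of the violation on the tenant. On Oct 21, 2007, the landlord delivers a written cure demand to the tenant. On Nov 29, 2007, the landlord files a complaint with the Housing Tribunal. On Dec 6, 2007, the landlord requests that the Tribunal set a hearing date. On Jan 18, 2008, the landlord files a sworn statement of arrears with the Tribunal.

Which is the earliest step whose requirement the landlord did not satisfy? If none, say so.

(1) due by Aug 22, 2007 + 59 days = Oct 20, 2007; Oct 12, 2007 is within that limit.
(2) permitted from Oct 12, 2007 + 12 days = Oct 24, 2007 onward; acted on Oct 21, 2007, 3 days prematurely.
No need to go further; step 2 was not satisfied.

Step 2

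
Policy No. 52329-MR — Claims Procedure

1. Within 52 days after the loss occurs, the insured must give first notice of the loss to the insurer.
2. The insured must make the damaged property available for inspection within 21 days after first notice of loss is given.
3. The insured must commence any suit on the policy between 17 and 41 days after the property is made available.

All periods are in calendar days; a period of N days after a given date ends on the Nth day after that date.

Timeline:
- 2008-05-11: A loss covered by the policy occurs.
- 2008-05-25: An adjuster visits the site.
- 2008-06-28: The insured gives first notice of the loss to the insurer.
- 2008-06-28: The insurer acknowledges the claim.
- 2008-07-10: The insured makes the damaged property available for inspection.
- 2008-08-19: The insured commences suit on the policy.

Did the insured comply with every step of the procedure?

Yes

(1) due by 2008-05-11 + 52 days = 2008-07-02; 2008-06-28 is within that limit.
(2) due by 2008-06-28 + 21 days = 2008-07-19; 2008-07-10 is within that limit.
(3) the permitted window runs from 2008-07-10 + 17 = 2008-07-27 to 2008-07-10 + 41 = 2008-08-20; done 2008-08-19, which is between those dates.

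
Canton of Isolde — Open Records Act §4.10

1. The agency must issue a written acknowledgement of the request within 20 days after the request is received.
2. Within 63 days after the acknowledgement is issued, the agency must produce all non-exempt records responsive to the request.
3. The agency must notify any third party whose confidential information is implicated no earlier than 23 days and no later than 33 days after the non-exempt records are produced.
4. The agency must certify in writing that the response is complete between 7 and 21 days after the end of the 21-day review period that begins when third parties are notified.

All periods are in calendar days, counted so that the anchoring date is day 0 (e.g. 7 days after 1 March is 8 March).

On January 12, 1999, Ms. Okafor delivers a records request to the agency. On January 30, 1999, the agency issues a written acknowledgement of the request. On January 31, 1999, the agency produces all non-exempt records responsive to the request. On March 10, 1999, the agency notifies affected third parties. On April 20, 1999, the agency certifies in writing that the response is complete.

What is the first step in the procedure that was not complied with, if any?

(1) due by January 12, 1999 + 20 days = February 1, 1999; completed January 30, 1999, before the deadline.
(2) due by January 30, 1999 + 63 days = April 3, 1999; completed January 31, 1999, before the deadline.
(3) the permitted window runs from January 31, 1999 + 23 = February 23, 1999 to January 31, 1999 + 33 = March 5, 1999; March 10, 1999 is 5 days past the end of the window.
The analysis stops there.

Step 3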